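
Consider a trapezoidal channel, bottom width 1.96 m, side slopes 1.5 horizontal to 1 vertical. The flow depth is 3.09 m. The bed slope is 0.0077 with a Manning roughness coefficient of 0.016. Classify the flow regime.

supercritical

With bottom width b = 1.96 m and side slope z = 1.5: A = (b + zy)y = (1.96 + 1.5×3.09)×3.09 = 20.38 m²; P = b + 2y√(1+z²) = 1.96 + 2×3.09×1.803 = 13.1 m.
Hydraulic radius R = A/P = 20.38/13.1 = 1.555 m.
V = (1/n) R^(2/3) √S = (1/0.016) × 1.555^(2/3) × √0.0077 = 7.363 m/s. Hydraulic depth D_h = A/T = 20.38/11.23 = 1.815 m.
Froude number Fr = V/√(g·D_h) = 7.363/√(9.81×1.815) = 1.75, which is greater than 1, so the flow is supercritical.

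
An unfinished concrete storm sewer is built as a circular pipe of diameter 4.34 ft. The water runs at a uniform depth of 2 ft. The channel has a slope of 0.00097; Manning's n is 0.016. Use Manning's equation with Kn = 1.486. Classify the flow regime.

For a circular section of diameter D = 4.34 ft at depth y = 2 ft, the central angle is θ = 2 arccos(1 − 2y/D) = 2.985 rad. Then A = (D²/8)(θ − sin θ) = 6.66 ft² and P = Dθ/2 = 6.477 ft.
Hydraulic radius R = A/P = 6.66/6.477 = 1.028 ft.
V = (1.486/n) R^(2/3) √S = (1.486/0.016) × 1.028^(2/3) × √0.00097 = 2.947 ft/s. Hydraulic depth D_h = A/T = 6.66/4.327 = 1.539 ft.
Froude number Fr = V/√(g·D_h) = 2.947/√(32.2×1.539) = 0.419, which is less than 1, so the flow is subcritical.

subcritical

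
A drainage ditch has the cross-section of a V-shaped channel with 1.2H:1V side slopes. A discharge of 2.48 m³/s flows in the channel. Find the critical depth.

y_c = 0.973 m

At critical depth, Q² T / (g A³) = 1, i.e. A³/T = Q²/g = 2.48²/9.81 = 0.627.
Trying y = 0.857 m: A³/T = 0.3328 — short.
Trying y = 1.09 m: A³/T = 1.108 — over.
Trying y = 0.973 m: A³/T = 0.6279 — ≈ 0.627.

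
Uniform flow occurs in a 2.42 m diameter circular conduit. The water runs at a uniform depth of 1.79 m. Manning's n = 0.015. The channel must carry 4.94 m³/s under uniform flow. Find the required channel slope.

For a circular section of diameter D = 2.42 m at depth y = 1.79 m, the central angle is θ = 2 arccos(1 − 2y/D) = 4.141 rad. Then A = (D²/8)(θ − sin θ) = 3.648 m² and P = Dθ/2 = 5.011 m.
Hydraulic radius R = A/P = 3.648/5.011 = 0.7279 m.
From Manning's equation, S = [nQ / (1 A R^(2/3))]² = [0.015 × 4.94 / (1 × 3.648 × 0.7279^(2/3))]² = 0.00063.

S = 0.00063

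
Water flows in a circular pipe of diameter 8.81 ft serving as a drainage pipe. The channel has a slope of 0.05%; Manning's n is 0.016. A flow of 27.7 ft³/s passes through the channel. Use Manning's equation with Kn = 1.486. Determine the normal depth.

y_n = 2.14 ft

Manning's equation rearranged: A R^(2/3) = nQ / (1.486·√S) = 0.016 × 27.7 / (1.486 × √0.0005) = 13.34.
Try y = 1.62 ft: A R^(2/3) = 7.618 — low.
Try y = 2.36 ft: A R^(2/3) = 16.2 — high.
Try y = 2.14 ft: A R^(2/3) = 13.35 — close enough.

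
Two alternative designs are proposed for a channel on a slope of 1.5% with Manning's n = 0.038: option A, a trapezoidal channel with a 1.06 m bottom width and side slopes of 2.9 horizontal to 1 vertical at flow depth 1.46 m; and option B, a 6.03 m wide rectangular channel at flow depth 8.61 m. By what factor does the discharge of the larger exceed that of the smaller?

Channel A: With bottom width b = 1.06 m and side slope z = 2.9: A = (b + zy)y = (1.06 + 2.9×1.46)×1.46 = 7.729 m²; P = b + 2y√(1+z²) = 1.06 + 2×1.46×3.068 = 10.02 m. Hydraulic radius R = A/P = 7.729/10.02 = 0.7716 m. Q_A = (1/0.038)·7.729·0.7716^(2/3)·√0.015 = 20.96 m³/s.
Channel B: Flow area A = b·y = 6.03 × 8.61 = 51.92 m². Wetted perimeter P = b + 2y = 6.03 + 2×8.61 = 23.25 m. Hydraulic radius R = A/P = 51.92/23.25 = 2.233 m. Q_B = (1/0.038)·51.92·2.233^(2/3)·√0.015 = 285.9 m³/s.
The larger discharge is 285.9 m³/s and the smaller is 20.96 m³/s; the ratio is 13.6.

13.6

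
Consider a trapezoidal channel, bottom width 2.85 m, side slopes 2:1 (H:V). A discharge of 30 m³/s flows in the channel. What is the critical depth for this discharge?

At critical depth, Q² T / (g A³) = 1, i.e. A³/T = Q²/g = 30²/9.81 = 91.74.
At y = 1.12 m: A³/T = 25.28 — too small.
At y = 1.81 m: A³/T = 159.2 — too large.
At y = 1.57 m: A³/T = 91.1 — close enough.

y_c = 1.57 m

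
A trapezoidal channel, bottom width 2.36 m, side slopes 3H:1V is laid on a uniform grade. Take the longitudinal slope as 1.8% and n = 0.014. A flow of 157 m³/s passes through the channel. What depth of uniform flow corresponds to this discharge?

y_n = 1.92 m

Manning's equation rearranged: A R^(2/3) = nQ / (1·√S) = 0.014 × 157 / (√0.018) = 16.38.
At y = 2.21 m: A R^(2/3) = 22.64 — too large.
At y = 1.55 m: A R^(2/3) = 10.08 — too small.
At y = 1.92 m: A R^(2/3) = 16.36 — matches.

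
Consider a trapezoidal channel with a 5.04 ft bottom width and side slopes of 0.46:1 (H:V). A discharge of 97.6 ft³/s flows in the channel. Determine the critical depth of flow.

At critical depth, Q² T / (g A³) = 1, i.e. A³/T = Q²/g = 97.6²/32.2 = 295.8.
Try y = 2.69 ft: A³/T = 640.7 — too large.
Try y = 1.73 ft: A³/T = 155.2 — too small.
Try y = 2.12 ft: A³/T = 296.7 — close enough.

y_c = 2.12 ft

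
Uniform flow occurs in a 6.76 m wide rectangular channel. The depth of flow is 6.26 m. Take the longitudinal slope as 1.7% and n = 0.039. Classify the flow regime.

subcritical

Flow area A = b·y = 6.76 × 6.26 = 42.32 m². Wetted perimeter P = b + 2y = 6.76 + 2×6.26 = 19.28 m.
Hydraulic radius R = A/P = 42.32/19.28 = 2.195 m.
V = (1/n) R^(2/3) √S = (1/0.039) × 2.195^(2/3) × √0.017 = 5.646 m/s. Hydraulic depth D_h = A/T = 42.32/6.76 = 6.26 m.
Froude number Fr = V/√(g·D_h) = 5.646/√(9.81×6.26) = 0.721, which is less than 1, so the flow is subcritical.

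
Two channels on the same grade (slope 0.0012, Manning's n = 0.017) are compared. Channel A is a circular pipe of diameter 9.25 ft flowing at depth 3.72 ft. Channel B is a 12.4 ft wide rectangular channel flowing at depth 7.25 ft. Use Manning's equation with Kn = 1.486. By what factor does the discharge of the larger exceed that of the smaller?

5.02

Channel A: For a circular section of diameter D = 9.25 ft at depth y = 3.72 ft, the central angle is θ = 2 arccos(1 − 2y/D) = 2.748 rad. Then A = (D²/8)(θ − sin θ) = 25.28 ft² and P = Dθ/2 = 12.71 ft. Hydraulic radius R = A/P = 25.28/12.71 = 1.99 ft. Q_A = (1.486/0.017)·25.28·1.99^(2/3)·√0.0012 = 121.1 ft³/s.
Channel B: Flow area A = b·y = 12.4 × 7.25 = 89.9 ft². Wetted perimeter P = b + 2y = 12.4 + 2×7.25 = 26.9 ft. Hydraulic radius R = A/P = 89.9/26.9 = 3.342 ft. Q_B = (1.486/0.017)·89.9·3.342^(2/3)·√0.0012 = 608.5 ft³/s.
The larger discharge is 608.5 ft³/s and the smaller is 121.1 ft³/s; the ratio is 5.02.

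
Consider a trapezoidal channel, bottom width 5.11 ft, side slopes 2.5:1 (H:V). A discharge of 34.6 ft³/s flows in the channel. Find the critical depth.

y_c = 0.955 ft

At critical depth, Q² T / (g A³) = 1, i.e. A³/T = Q²/g = 34.6²/32.2 = 37.18.
Try y = 0.67 ft: A³/T = 11.1 — short.
Try y = 0.955 ft: A³/T = 37.13 — close enough.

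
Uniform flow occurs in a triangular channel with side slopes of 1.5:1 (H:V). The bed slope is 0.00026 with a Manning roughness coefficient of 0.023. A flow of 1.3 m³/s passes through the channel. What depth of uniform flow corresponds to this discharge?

y_n = 1.35 m

Manning's equation rearranged: A R^(2/3) = nQ / (1·√S) = 0.023 × 1.3 / (√0.00026) = 1.854.
Try y = 1.67 m: A R^(2/3) = 3.282 — over.
Try y = 1.01 m: A R^(2/3) = 0.8584 — short.
Try y = 1.35 m: A R^(2/3) = 1.861 — ≈ 1.854.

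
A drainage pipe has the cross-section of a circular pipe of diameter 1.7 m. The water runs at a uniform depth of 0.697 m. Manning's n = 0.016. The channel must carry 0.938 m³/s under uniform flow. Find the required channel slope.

S = 0.0011

For a circular section of diameter D = 1.7 m at depth y = 0.697 m, the central angle is θ = 2 arccos(1 − 2y/D) = 2.78 rad. Then A = (D²/8)(θ − sin θ) = 0.8762 m² and P = Dθ/2 = 2.363 m.
Hydraulic radius R = A/P = 0.8762/2.363 = 0.3709 m.
From Manning's equation, S = [nQ / (1 A R^(2/3))]² = [0.016 × 0.938 / (1 × 0.8762 × 0.3709^(2/3))]² = 0.0011.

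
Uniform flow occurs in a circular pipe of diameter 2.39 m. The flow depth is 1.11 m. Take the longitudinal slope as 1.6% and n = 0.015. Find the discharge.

Q = 11.8 m³/s

For a circular section of diameter D = 2.39 m at depth y = 1.11 m, the central angle is θ = 2 arccos(1 − 2y/D) = 2.999 rad. Then A = (D²/8)(θ − sin θ) = 2.04 m² and P = Dθ/2 = 3.584 m.
Hydraulic radius R = A/P = 2.04/3.584 = 0.5692 m.
Manning's equation: Q = (1/n) A R^(2/3) S^(1/2) = (1/0.015) × 2.04 × 0.5692^(2/3) × 0.016^(1/2) = 11.8 m³/s.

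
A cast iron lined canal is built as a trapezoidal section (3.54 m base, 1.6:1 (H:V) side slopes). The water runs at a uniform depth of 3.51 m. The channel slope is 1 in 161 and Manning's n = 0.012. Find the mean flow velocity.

V = 10.1 m/s

With bottom width b = 3.54 m and side slope z = 1.6: A = (b + zy)y = (3.54 + 1.6×3.51)×3.51 = 32.14 m²; P = b + 2y√(1+z²) = 3.54 + 2×3.51×1.887 = 16.79 m.
Hydraulic radius R = A/P = 32.14/16.79 = 1.915 m.
From Manning's equation, V = (1/n) R^(2/3) S^(1/2) = (1/0.012) × 1.915^(2/3) × 0.006211^(1/2) = 10.1 m/s.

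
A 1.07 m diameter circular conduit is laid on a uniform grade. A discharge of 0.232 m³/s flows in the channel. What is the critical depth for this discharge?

At critical depth, Q² T / (g A³) = 1, i.e. A³/T = Q²/g = 0.232²/9.81 = 0.005487.
Trying y = 0.236 m: A³/T = 0.003595 — short.
Trying y = 0.263 m: A³/T = 0.005488 — close enough.

y_c = 0.263 m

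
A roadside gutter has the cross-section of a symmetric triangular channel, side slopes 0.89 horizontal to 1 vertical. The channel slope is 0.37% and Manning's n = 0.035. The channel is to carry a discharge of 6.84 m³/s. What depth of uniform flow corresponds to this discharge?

Manning's equation rearranged: A R^(2/3) = nQ / (1·√S) = 0.035 × 6.84 / (√0.0037) = 3.936.
At y = 1.7 m: A R^(2/3) = 1.758 — short.
At y = 2.79 m: A R^(2/3) = 6.589 — over.
At y = 2.3 m: A R^(2/3) = 3.937 — matches.

y_n = 2.3 m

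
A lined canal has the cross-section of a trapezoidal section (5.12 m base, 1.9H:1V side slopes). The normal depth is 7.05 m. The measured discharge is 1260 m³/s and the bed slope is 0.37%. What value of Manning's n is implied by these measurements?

With bottom width b = 5.12 m and side slope z = 1.9: A = (b + zy)y = (5.12 + 1.9×7.05)×7.05 = 130.5 m²; P = b + 2y√(1+z²) = 5.12 + 2×7.05×2.147 = 35.39 m.
Hydraulic radius R = A/P = 130.5/35.39 = 3.688 m.
Rearranging Manning's equation: n = (1/Q) A R^(2/3) S^(1/2) = (1/1260) × 130.5 × 3.688^(2/3) × √0.0037 = 0.015.

n = 0.015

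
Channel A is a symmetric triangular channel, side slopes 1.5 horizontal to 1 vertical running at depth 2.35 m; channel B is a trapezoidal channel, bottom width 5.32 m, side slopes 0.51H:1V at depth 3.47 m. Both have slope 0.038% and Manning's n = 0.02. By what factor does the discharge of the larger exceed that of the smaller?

4.59

Channel A: For a triangular section with side slope z = 1.5: A = zy² = 1.5×2.35² = 8.284 m²; P = 2y√(1+z²) = 2×2.35×1.803 = 8.473 m. Hydraulic radius R = A/P = 8.284/8.473 = 0.9777 m. Q_A = (1/0.02)·8.284·0.9777^(2/3)·√0.00038 = 7.953 m³/s.
Channel B: With bottom width b = 5.32 m and side slope z = 0.51: A = (b + zy)y = (5.32 + 0.51×3.47)×3.47 = 24.6 m²; P = b + 2y√(1+z²) = 5.32 + 2×3.47×1.123 = 13.11 m. Hydraulic radius R = A/P = 24.6/13.11 = 1.876 m. Q_B = (1/0.02)·24.6·1.876^(2/3)·√0.00038 = 36.48 m³/s.
The larger discharge is 36.48 m³/s and the smaller is 7.953 m³/s; the ratio is 4.59.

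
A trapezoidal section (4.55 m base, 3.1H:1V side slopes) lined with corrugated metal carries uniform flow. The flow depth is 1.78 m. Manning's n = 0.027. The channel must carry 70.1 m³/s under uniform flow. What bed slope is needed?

With bottom width b = 4.55 m and side slope z = 3.1: A = (b + zy)y = (4.55 + 3.1×1.78)×1.78 = 17.92 m²; P = b + 2y√(1+z²) = 4.55 + 2×1.78×3.257 = 16.15 m.
Hydraulic radius R = A/P = 17.92/16.15 = 1.11 m.
From Manning's equation, S = [nQ / (1 A R^(2/3))]² = [0.027 × 70.1 / (1 × 17.92 × 1.11^(2/3))]² = 0.00971.

S = 0.00971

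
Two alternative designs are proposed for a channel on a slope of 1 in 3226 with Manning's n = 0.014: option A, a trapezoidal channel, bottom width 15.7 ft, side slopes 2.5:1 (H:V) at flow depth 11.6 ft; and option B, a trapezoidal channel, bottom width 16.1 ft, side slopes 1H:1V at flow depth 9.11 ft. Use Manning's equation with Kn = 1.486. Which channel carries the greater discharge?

channel A

Channel A: With bottom width b = 15.7 ft and side slope z = 2.5: A = (b + zy)y = (15.7 + 2.5×11.6)×11.6 = 518.5 ft²; P = b + 2y√(1+z²) = 15.7 + 2×11.6×2.693 = 78.17 ft. Hydraulic radius R = A/P = 518.5/78.17 = 6.633 ft. Q_A = (1.486/0.014)·518.5·6.633^(2/3)·√0.00031 = 3421 ft³/s.
Channel B: With bottom width b = 16.1 ft and side slope z = 1: A = (b + zy)y = (16.1 + 1×9.11)×9.11 = 229.7 ft²; P = b + 2y√(1+z²) = 16.1 + 2×9.11×1.414 = 41.87 ft. Hydraulic radius R = A/P = 229.7/41.87 = 5.486 ft. Q_B = (1.486/0.014)·229.7·5.486^(2/3)·√0.00031 = 1335 ft³/s.
Q_A = 3421 ft³/s vs Q_B = 1335 ft³/s, so channel A carries more.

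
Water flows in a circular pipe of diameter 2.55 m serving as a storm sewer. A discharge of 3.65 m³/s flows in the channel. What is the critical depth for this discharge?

y_c = 0.847 m

At critical depth, Q² T / (g A³) = 1, i.e. A³/T = Q²/g = 3.65²/9.81 = 1.358.
Try y = 0.657 m: A³/T = 0.5068 — low.
Try y = 0.95 m: A³/T = 2.114 — high.
Try y = 0.847 m: A³/T = 1.358 — close enough.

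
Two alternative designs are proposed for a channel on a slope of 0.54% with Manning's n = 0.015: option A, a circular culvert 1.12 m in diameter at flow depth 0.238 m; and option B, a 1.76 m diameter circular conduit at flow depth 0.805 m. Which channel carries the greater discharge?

channel B

Channel A: For a circular section of diameter D = 1.12 m at depth y = 0.238 m, the central angle is θ = 2 arccos(1 − 2y/D) = 1.916 rad. Then A = (D²/8)(θ − sin θ) = 0.153 m² and P = Dθ/2 = 1.073 m. Hydraulic radius R = A/P = 0.153/1.073 = 0.1425 m. Q_A = (1/0.015)·0.153·0.1425^(2/3)·√0.0054 = 0.2045 m³/s.
Channel B: For a circular section of diameter D = 1.76 m at depth y = 0.805 m, the central angle is θ = 2 arccos(1 − 2y/D) = 2.971 rad. Then A = (D²/8)(θ − sin θ) = 1.085 m² and P = Dθ/2 = 2.614 m. Hydraulic radius R = A/P = 1.085/2.614 = 0.4148 m. Q_B = (1/0.015)·1.085·0.4148^(2/3)·√0.0054 = 2.955 m³/s.
Q_A = 0.2045 m³/s vs Q_B = 2.955 m³/s, so channel B carries more.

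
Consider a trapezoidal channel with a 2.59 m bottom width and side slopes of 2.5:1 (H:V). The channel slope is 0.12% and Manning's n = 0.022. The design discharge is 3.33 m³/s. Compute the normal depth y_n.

y_n = 0.748 m

Manning's equation rearranged: A R^(2/3) = nQ / (1·√S) = 0.022 × 3.33 / (√0.0012) = 2.115.
Try y = 0.511 m: A R^(2/3) = 1.018 — low.
Try y = 0.748 m: A R^(2/3) = 2.113 — ≈ 2.115.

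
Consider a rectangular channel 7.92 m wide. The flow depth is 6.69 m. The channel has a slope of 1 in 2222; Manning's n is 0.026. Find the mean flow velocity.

V = 1.5 m/s

Flow area A = b·y = 7.92 × 6.69 = 52.98 m². Wetted perimeter P = b + 2y = 7.92 + 2×6.69 = 21.3 m.
Hydraulic radius R = A/P = 52.98/21.3 = 2.488 m.
From Manning's equation, V = (1/n) R^(2/3) S^(1/2) = (1/0.026) × 2.488^(2/3) × 0.00045^(1/2) = 1.5 m/s.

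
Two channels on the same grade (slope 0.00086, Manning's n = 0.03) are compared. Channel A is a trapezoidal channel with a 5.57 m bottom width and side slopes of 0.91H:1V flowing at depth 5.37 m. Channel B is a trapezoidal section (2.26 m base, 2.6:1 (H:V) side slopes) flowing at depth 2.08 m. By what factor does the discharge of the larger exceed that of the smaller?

6.36

Channel A: With bottom width b = 5.57 m and side slope z = 0.91: A = (b + zy)y = (5.57 + 0.91×5.37)×5.37 = 56.15 m²; P = b + 2y√(1+z²) = 5.57 + 2×5.37×1.352 = 20.09 m. Hydraulic radius R = A/P = 56.15/20.09 = 2.795 m. Q_A = (1/0.03)·56.15·2.795^(2/3)·√0.00086 = 108.9 m³/s.
Channel B: With bottom width b = 2.26 m and side slope z = 2.6: A = (b + zy)y = (2.26 + 2.6×2.08)×2.08 = 15.95 m²; P = b + 2y√(1+z²) = 2.26 + 2×2.08×2.786 = 13.85 m. Hydraulic radius R = A/P = 15.95/13.85 = 1.152 m. Q_B = (1/0.03)·15.95·1.152^(2/3)·√0.00086 = 17.13 m³/s.
The larger discharge is 108.9 m³/s and the smaller is 17.13 m³/s; the ratio is 6.36.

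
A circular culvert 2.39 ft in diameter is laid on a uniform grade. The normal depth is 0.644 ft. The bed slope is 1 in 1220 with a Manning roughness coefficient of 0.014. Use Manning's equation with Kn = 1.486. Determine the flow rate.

Q = 1.54 ft³/s

For a circular section of diameter D = 2.39 ft at depth y = 0.644 ft, the central angle is θ = 2 arccos(1 − 2y/D) = 2.183 rad. Then A = (D²/8)(θ − sin θ) = 0.9745 ft² and P = Dθ/2 = 2.609 ft.
Hydraulic radius R = A/P = 0.9745/2.609 = 0.3735 ft.
Manning's equation: Q = (1.486/n) A R^(2/3) S^(1/2) = (1.486/0.014) × 0.9745 × 0.3735^(2/3) × 0.0008197^(1/2) = 1.54 ft³/s.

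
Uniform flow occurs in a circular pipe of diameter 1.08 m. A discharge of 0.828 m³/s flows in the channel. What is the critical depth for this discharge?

At critical depth, Q² T / (g A³) = 1, i.e. A³/T = Q²/g = 0.828²/9.81 = 0.06989.
Trying y = 0.4 m: A³/T = 0.02816 — too small.
Trying y = 0.642 m: A³/T = 0.1724 — too large.
Trying y = 0.507 m: A³/T = 0.06993 — matches.

y_c = 0.507 m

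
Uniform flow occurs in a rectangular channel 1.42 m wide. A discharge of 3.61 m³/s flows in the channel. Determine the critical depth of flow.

For a rectangular channel, critical depth y_c = (q²/g)^(1/3) where q = Q/b = 3.61/1.42 = 2.542 m²/s.
So y_c = (2.542²/9.81)^(1/3) = 0.87 m.

y_c = 0.87 m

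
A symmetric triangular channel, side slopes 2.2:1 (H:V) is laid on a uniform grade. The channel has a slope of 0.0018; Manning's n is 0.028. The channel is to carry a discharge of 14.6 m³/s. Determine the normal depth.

Manning's equation rearranged: A R^(2/3) = nQ / (1·√S) = 0.028 × 14.6 / (√0.0018) = 9.636.
At y = 1.53 m: A R^(2/3) = 4.046 — short.
At y = 2.43 m: A R^(2/3) = 13.89 — over.
At y = 2.12 m: A R^(2/3) = 9.656 — close enough.

y_n = 2.12 m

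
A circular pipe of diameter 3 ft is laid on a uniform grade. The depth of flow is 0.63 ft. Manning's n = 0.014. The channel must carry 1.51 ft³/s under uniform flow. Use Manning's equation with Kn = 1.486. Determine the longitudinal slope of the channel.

S = 0.000636

For a circular section of diameter D = 3 ft at depth y = 0.63 ft, the central angle is θ = 2 arccos(1 − 2y/D) = 1.904 rad. Then A = (D²/8)(θ − sin θ) = 1.079 ft² and P = Dθ/2 = 2.856 ft.
Hydraulic radius R = A/P = 1.079/2.856 = 0.3778 ft.
From Manning's equation, S = [nQ / (1.486 A R^(2/3))]² = [0.014 × 1.51 / (1.486 × 1.079 × 0.3778^(2/3))]² = 0.000636.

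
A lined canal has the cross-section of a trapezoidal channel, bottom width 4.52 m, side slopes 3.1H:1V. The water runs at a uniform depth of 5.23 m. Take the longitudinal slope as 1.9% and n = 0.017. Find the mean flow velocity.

With bottom width b = 4.52 m and side slope z = 3.1: A = (b + zy)y = (4.52 + 3.1×5.23)×5.23 = 108.4 m²; P = b + 2y√(1+z²) = 4.52 + 2×5.23×3.257 = 38.59 m.
Hydraulic radius R = A/P = 108.4/38.59 = 2.81 m.
From Manning's equation, V = (1/n) R^(2/3) S^(1/2) = (1/0.017) × 2.81^(2/3) × 0.019^(1/2) = 16.1 m/s.

V = 16.1 m/s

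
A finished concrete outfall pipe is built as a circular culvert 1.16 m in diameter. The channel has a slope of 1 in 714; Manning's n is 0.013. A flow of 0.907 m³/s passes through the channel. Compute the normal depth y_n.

Manning's equation rearranged: A R^(2/3) = nQ / (1·√S) = 0.013 × 0.907 / (√0.001401) = 0.3151.
Try y = 0.857 m: A R^(2/3) = 0.4148 — high.
Try y = 0.622 m: A R^(2/3) = 0.2602 — low.
Try y = 0.702 m: A R^(2/3) = 0.3152 — close enough.

y_n = 0.702 m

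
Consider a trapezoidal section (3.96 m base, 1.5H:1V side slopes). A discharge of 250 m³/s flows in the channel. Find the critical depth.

y_c = 4.49 m

At critical depth, Q² T / (g A³) = 1, i.e. A³/T = Q²/g = 250²/9.81 = 6371.
Try y = 3.39 m: A³/T = 2040 — low.
Try y = 5.36 m: A³/T = 13280 — high.
Try y = 4.49 m: A³/T = 6353 — close enough.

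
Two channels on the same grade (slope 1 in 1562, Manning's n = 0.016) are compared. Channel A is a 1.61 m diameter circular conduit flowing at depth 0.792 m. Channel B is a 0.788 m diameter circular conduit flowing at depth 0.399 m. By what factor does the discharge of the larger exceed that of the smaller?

Channel A: For a circular section of diameter D = 1.61 m at depth y = 0.792 m, the central angle is θ = 2 arccos(1 − 2y/D) = 3.109 rad. Then A = (D²/8)(θ − sin θ) = 0.997 m² and P = Dθ/2 = 2.503 m. Hydraulic radius R = A/P = 0.997/2.503 = 0.3983 m. Q_A = (1/0.016)·0.997·0.3983^(2/3)·√0.0006402 = 0.8535 m³/s.
Channel B: For a circular section of diameter D = 0.788 m at depth y = 0.399 m, the central angle is θ = 2 arccos(1 − 2y/D) = 3.167 rad. Then A = (D²/8)(θ − sin θ) = 0.2478 m² and P = Dθ/2 = 1.248 m. Hydraulic radius R = A/P = 0.2478/1.248 = 0.1986 m. Q_B = (1/0.016)·0.2478·0.1986^(2/3)·√0.0006402 = 0.1334 m³/s.
The larger discharge is 0.8535 m³/s and the smaller is 0.1334 m³/s; the ratio is 6.4.

6.4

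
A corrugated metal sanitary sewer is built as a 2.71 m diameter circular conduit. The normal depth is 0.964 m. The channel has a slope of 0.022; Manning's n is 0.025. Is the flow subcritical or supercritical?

For a circular section of diameter D = 2.71 m at depth y = 0.964 m, the central angle is θ = 2 arccos(1 − 2y/D) = 2.556 rad. Then A = (D²/8)(θ − sin θ) = 1.839 m² and P = Dθ/2 = 3.464 m.
Hydraulic radius R = A/P = 1.839/3.464 = 0.531 m.
V = (1/n) R^(2/3) √S = (1/0.025) × 0.531^(2/3) × √0.022 = 3.891 m/s. Hydraulic depth D_h = A/T = 1.839/2.595 = 0.7089 m.
Froude number Fr = V/√(g·D_h) = 3.891/√(9.81×0.7089) = 1.48, which is greater than 1, so the flow is supercritical.

supercritical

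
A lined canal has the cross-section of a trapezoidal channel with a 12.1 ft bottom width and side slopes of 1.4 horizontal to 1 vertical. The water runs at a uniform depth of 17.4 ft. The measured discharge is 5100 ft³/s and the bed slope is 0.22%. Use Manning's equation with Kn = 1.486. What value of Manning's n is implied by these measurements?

n = 0.037

With bottom width b = 12.1 ft and side slope z = 1.4: A = (b + zy)y = (12.1 + 1.4×17.4)×17.4 = 634.4 ft²; P = b + 2y√(1+z²) = 12.1 + 2×17.4×1.72 = 71.97 ft.
Hydraulic radius R = A/P = 634.4/71.97 = 8.815 ft.
Rearranging Manning's equation: n = (1.486/Q) A R^(2/3) S^(1/2) = (1.486/5100) × 634.4 × 8.815^(2/3) × √0.0022 = 0.037.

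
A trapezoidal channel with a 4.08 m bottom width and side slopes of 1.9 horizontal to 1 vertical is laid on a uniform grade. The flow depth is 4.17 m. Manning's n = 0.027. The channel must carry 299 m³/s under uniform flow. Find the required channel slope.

With bottom width b = 4.08 m and side slope z = 1.9: A = (b + zy)y = (4.08 + 1.9×4.17)×4.17 = 50.05 m²; P = b + 2y√(1+z²) = 4.08 + 2×4.17×2.147 = 21.99 m.
Hydraulic radius R = A/P = 50.05/21.99 = 2.276 m.
From Manning's equation, S = [nQ / (1 A R^(2/3))]² = [0.027 × 299 / (1 × 50.05 × 2.276^(2/3))]² = 0.00869.

S = 0.00869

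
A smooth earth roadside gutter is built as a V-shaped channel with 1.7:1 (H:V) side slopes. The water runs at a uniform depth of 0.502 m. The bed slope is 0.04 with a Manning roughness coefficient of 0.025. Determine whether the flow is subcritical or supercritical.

For a triangular section with side slope z = 1.7: A = zy² = 1.7×0.502² = 0.4284 m²; P = 2y√(1+z²) = 2×0.502×1.972 = 1.98 m.
Hydraulic radius R = A/P = 0.4284/1.98 = 0.2163 m.
V = (1/n) R^(2/3) √S = (1/0.025) × 0.2163^(2/3) × √0.04 = 2.883 m/s. Hydraulic depth D_h = A/T = 0.4284/1.707 = 0.251 m.
Froude number Fr = V/√(g·D_h) = 2.883/√(9.81×0.251) = 1.84, which is greater than 1, so the flow is supercritical.

supercritical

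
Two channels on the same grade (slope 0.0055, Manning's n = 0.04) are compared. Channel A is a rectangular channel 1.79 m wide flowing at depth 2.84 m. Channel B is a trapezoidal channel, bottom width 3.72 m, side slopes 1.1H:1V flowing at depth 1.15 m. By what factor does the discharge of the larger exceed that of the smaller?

1.26

Channel A: Flow area A = b·y = 1.79 × 2.84 = 5.084 m². Wetted perimeter P = b + 2y = 1.79 + 2×2.84 = 7.47 m. Hydraulic radius R = A/P = 5.084/7.47 = 0.6805 m. Q_A = (1/0.04)·5.084·0.6805^(2/3)·√0.0055 = 7.292 m³/s.
Channel B: With bottom width b = 3.72 m and side slope z = 1.1: A = (b + zy)y = (3.72 + 1.1×1.15)×1.15 = 5.733 m²; P = b + 2y√(1+z²) = 3.72 + 2×1.15×1.487 = 7.139 m. Hydraulic radius R = A/P = 5.733/7.139 = 0.803 m. Q_B = (1/0.04)·5.733·0.803^(2/3)·√0.0055 = 9.182 m³/s.
The larger discharge is 9.182 m³/s and the smaller is 7.292 m³/s; the ratio is 1.26.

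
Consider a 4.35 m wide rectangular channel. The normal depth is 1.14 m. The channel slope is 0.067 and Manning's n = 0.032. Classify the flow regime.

supercritical

Flow area A = b·y = 4.35 × 1.14 = 4.959 m². Wetted perimeter P = b + 2y = 4.35 + 2×1.14 = 6.63 m.
Hydraulic radius R = A/P = 4.959/6.63 = 0.748 m.
V = (1/n) R^(2/3) √S = (1/0.032) × 0.748^(2/3) × √0.067 = 6.665 m/s. Hydraulic depth D_h = A/T = 4.959/4.35 = 1.14 m.
Froude number Fr = V/√(g·D_h) = 6.665/√(9.81×1.14) = 1.99, which is greater than 1, so the flow is supercritical.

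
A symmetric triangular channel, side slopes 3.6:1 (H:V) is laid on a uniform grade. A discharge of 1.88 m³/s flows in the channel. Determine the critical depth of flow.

At critical depth, Q² T / (g A³) = 1, i.e. A³/T = Q²/g = 1.88²/9.81 = 0.3603.
Try y = 0.383 m: A³/T = 0.0534 — short.
Try y = 0.626 m: A³/T = 0.6229 — over.
Try y = 0.561 m: A³/T = 0.3601 — close enough.

y_c = 0.561 m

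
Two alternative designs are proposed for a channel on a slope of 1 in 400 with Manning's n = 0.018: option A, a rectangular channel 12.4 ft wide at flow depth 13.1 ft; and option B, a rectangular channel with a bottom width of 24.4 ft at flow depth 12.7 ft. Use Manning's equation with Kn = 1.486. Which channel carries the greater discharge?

Channel A: Flow area A = b·y = 12.4 × 13.1 = 162.4 ft². Wetted perimeter P = b + 2y = 12.4 + 2×13.1 = 38.6 ft. Hydraulic radius R = A/P = 162.4/38.6 = 4.208 ft. Q_A = (1.486/0.018)·162.4·4.208^(2/3)·√0.0025 = 1748 ft³/s.
Channel B: Flow area A = b·y = 24.4 × 12.7 = 309.9 ft². Wetted perimeter P = b + 2y = 24.4 + 2×12.7 = 49.8 ft. Hydraulic radius R = A/P = 309.9/49.8 = 6.222 ft. Q_B = (1.486/0.018)·309.9·6.222^(2/3)·√0.0025 = 4327 ft³/s.
Q_A = 1748 ft³/s vs Q_B = 4327 ft³/s, so channel B carries more.

channel B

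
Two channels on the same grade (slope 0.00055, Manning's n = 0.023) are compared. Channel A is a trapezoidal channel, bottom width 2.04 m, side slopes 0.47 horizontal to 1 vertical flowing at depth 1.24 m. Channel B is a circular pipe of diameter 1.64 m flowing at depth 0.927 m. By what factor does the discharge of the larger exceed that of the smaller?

Channel A: With bottom width b = 2.04 m and side slope z = 0.47: A = (b + zy)y = (2.04 + 0.47×1.24)×1.24 = 3.252 m²; P = b + 2y√(1+z²) = 2.04 + 2×1.24×1.105 = 4.78 m. Hydraulic radius R = A/P = 3.252/4.78 = 0.6804 m. Q_A = (1/0.023)·3.252·0.6804^(2/3)·√0.00055 = 2.565 m³/s.
Channel B: For a circular section of diameter D = 1.64 m at depth y = 0.927 m, the central angle is θ = 2 arccos(1 − 2y/D) = 3.403 rad. Then A = (D²/8)(θ − sin θ) = 1.231 m² and P = Dθ/2 = 2.791 m. Hydraulic radius R = A/P = 1.231/2.791 = 0.4412 m. Q_B = (1/0.023)·1.231·0.4412^(2/3)·√0.00055 = 0.7275 m³/s.
The larger discharge is 2.565 m³/s and the smaller is 0.7275 m³/s; the ratio is 3.53.

3.53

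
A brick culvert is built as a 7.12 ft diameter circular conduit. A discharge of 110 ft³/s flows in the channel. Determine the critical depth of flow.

At critical depth, Q² T / (g A³) = 1, i.e. A³/T = Q²/g = 110²/32.2 = 375.8.
Try y = 2.17 ft: A³/T = 165.2 — low.
Try y = 3.32 ft: A³/T = 848.7 — high.
Try y = 2.68 ft: A³/T = 373.2 — ≈ 375.8.

y_c = 2.68 ft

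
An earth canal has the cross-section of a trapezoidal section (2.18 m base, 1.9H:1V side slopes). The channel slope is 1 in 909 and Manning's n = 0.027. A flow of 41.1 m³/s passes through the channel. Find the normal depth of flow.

Manning's equation rearranged: A R^(2/3) = nQ / (1·√S) = 0.027 × 41.1 / (√0.0011) = 33.46.
Try y = 2.72 m: A R^(2/3) = 25.51 — short.
Try y = 3.06 m: A R^(2/3) = 33.42 — ≈ 33.46.

y_n = 3.06 m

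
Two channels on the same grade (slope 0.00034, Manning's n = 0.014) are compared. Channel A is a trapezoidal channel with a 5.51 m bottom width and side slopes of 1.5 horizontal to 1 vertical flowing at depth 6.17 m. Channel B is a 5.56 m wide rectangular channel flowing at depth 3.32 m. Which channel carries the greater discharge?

channel A

Channel A: With bottom width b = 5.51 m and side slope z = 1.5: A = (b + zy)y = (5.51 + 1.5×6.17)×6.17 = 91.1 m²; P = b + 2y√(1+z²) = 5.51 + 2×6.17×1.803 = 27.76 m. Hydraulic radius R = A/P = 91.1/27.76 = 3.282 m. Q_A = (1/0.014)·91.1·3.282^(2/3)·√0.00034 = 265 m³/s.
Channel B: Flow area A = b·y = 5.56 × 3.32 = 18.46 m². Wetted perimeter P = b + 2y = 5.56 + 2×3.32 = 12.2 m. Hydraulic radius R = A/P = 18.46/12.2 = 1.513 m. Q_B = (1/0.014)·18.46·1.513^(2/3)·√0.00034 = 32.04 m³/s.
Q_A = 265 m³/s vs Q_B = 32.04 m³/s, so channel A carries more.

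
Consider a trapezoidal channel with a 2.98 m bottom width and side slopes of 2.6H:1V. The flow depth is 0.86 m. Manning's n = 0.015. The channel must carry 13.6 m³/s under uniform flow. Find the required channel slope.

S = 0.0043

With bottom width b = 2.98 m and side slope z = 2.6: A = (b + zy)y = (2.98 + 2.6×0.86)×0.86 = 4.486 m²; P = b + 2y√(1+z²) = 2.98 + 2×0.86×2.786 = 7.771 m.
Hydraulic radius R = A/P = 4.486/7.771 = 0.5772 m.
From Manning's equation, S = [nQ / (1 A R^(2/3))]² = [0.015 × 13.6 / (1 × 4.486 × 0.5772^(2/3))]² = 0.0043.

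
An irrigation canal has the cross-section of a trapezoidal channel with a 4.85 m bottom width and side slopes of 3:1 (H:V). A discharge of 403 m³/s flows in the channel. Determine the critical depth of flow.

At critical depth, Q² T / (g A³) = 1, i.e. A³/T = Q²/g = 403²/9.81 = 16560.
Try y = 4.83 m: A³/T = 24090 — over.
Try y = 3.88 m: A³/T = 9311 — short.
Try y = 4.43 m: A³/T = 16510 — close enough.

y_c = 4.43 m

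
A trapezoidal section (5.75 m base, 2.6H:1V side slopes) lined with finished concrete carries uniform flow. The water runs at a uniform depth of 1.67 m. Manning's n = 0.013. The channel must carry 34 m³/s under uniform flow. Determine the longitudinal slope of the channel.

S = 0.000592

With bottom width b = 5.75 m and side slope z = 2.6: A = (b + zy)y = (5.75 + 2.6×1.67)×1.67 = 16.85 m²; P = b + 2y√(1+z²) = 5.75 + 2×1.67×2.786 = 15.05 m.
Hydraulic radius R = A/P = 16.85/15.05 = 1.12 m.
From Manning's equation, S = [nQ / (1 A R^(2/3))]² = [0.013 × 34 / (1 × 16.85 × 1.12^(2/3))]² = 0.000592.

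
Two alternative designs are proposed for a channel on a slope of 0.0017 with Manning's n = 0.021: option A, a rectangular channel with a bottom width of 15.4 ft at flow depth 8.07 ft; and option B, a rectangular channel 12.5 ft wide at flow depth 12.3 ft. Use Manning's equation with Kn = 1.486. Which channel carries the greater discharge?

Channel A: Flow area A = b·y = 15.4 × 8.07 = 124.3 ft². Wetted perimeter P = b + 2y = 15.4 + 2×8.07 = 31.54 ft. Hydraulic radius R = A/P = 124.3/31.54 = 3.94 ft. Q_A = (1.486/0.021)·124.3·3.94^(2/3)·√0.0017 = 904.6 ft³/s.
Channel B: Flow area A = b·y = 12.5 × 12.3 = 153.8 ft². Wetted perimeter P = b + 2y = 12.5 + 2×12.3 = 37.1 ft. Hydraulic radius R = A/P = 153.8/37.1 = 4.144 ft. Q_B = (1.486/0.021)·153.8·4.144^(2/3)·√0.0017 = 1157 ft³/s.
Q_A = 904.6 ft³/s vs Q_B = 1157 ft³/s, so channel B carries more.

channel B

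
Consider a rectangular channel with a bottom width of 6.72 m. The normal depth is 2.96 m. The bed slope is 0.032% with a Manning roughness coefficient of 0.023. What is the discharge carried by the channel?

Flow area A = b·y = 6.72 × 2.96 = 19.89 m². Wetted perimeter P = b + 2y = 6.72 + 2×2.96 = 12.64 m.
Hydraulic radius R = A/P = 19.89/12.64 = 1.574 m.
Manning's equation: Q = (1/n) A R^(2/3) S^(1/2) = (1/0.023) × 19.89 × 1.574^(2/3) × 0.00032^(1/2) = 20.9 m³/s.

Q = 20.9 m³/s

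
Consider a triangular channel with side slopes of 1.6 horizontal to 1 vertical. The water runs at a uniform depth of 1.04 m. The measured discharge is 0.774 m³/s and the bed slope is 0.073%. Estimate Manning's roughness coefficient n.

n = 0.035

For a triangular section with side slope z = 1.6: A = zy² = 1.6×1.04² = 1.731 m²; P = 2y√(1+z²) = 2×1.04×1.887 = 3.925 m.
Hydraulic radius R = A/P = 1.731/3.925 = 0.441 m.
Rearranging Manning's equation: n = (1/Q) A R^(2/3) S^(1/2) = (1/0.774) × 1.731 × 0.441^(2/3) × √0.00073 = 0.035.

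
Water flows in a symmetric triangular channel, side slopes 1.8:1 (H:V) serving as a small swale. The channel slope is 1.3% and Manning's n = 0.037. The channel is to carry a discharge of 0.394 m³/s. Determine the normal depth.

Manning's equation rearranged: A R^(2/3) = nQ / (1·√S) = 0.037 × 0.394 / (√0.013) = 0.1279.
Trying y = 0.554 m: A R^(2/3) = 0.2146 — high.
Trying y = 0.381 m: A R^(2/3) = 0.07909 — low.
Trying y = 0.456 m: A R^(2/3) = 0.1277 — close enough.

y_n = 0.456 m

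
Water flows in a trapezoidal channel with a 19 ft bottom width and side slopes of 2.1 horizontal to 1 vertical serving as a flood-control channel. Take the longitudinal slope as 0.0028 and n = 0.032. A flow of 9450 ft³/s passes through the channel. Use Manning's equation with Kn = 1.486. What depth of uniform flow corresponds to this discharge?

y_n = 16.4 ft

Manning's equation rearranged: A R^(2/3) = nQ / (1.486·√S) = 0.032 × 9450 / (1.486 × √0.0028) = 3846.
Trying y = 19.5 ft: A R^(2/3) = 5661 — too large.
Trying y = 16.4 ft: A R^(2/3) = 3847 — close enough.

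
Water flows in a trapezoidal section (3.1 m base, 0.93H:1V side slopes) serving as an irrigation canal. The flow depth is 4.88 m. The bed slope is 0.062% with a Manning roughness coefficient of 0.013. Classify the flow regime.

subcritical

With bottom width b = 3.1 m and side slope z = 0.93: A = (b + zy)y = (3.1 + 0.93×4.88)×4.88 = 37.28 m²; P = b + 2y√(1+z²) = 3.1 + 2×4.88×1.366 = 16.43 m.
Hydraulic radius R = A/P = 37.28/16.43 = 2.269 m.
V = (1/n) R^(2/3) √S = (1/0.013) × 2.269^(2/3) × √0.00062 = 3.307 m/s. Hydraulic depth D_h = A/T = 37.28/12.18 = 3.061 m.
Froude number Fr = V/√(g·D_h) = 3.307/√(9.81×3.061) = 0.604, which is less than 1, so the flow is subcritical.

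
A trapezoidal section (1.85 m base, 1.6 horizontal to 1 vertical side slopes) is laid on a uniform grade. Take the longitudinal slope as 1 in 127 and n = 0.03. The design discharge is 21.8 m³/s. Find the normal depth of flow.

y_n = 1.69 m

Manning's equation rearranged: A R^(2/3) = nQ / (1·√S) = 0.03 × 21.8 / (√0.007874) = 7.37.
At y = 2.01 m: A R^(2/3) = 10.71 — over.
At y = 1.41 m: A R^(2/3) = 5.02 — short.
At y = 1.69 m: A R^(2/3) = 7.361 — ≈ 7.37.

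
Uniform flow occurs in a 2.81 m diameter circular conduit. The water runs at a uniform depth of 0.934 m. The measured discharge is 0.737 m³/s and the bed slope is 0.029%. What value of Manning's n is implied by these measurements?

n = 0.027

For a circular section of diameter D = 2.81 m at depth y = 0.934 m, the central angle is θ = 2 arccos(1 − 2y/D) = 2.458 rad. Then A = (D²/8)(θ − sin θ) = 1.803 m² and P = Dθ/2 = 3.453 m.
Hydraulic radius R = A/P = 1.803/3.453 = 0.522 m.
Rearranging Manning's equation: n = (1/Q) A R^(2/3) S^(1/2) = (1/0.737) × 1.803 × 0.522^(2/3) × √0.00029 = 0.027.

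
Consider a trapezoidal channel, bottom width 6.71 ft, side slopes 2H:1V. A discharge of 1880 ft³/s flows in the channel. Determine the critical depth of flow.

At critical depth, Q² T / (g A³) = 1, i.e. A³/T = Q²/g = 1880²/32.2 = 109800.
At y = 9.39 ft: A³/T = 309700 — over.
At y = 7.38 ft: A³/T = 109800 — matches.

y_c = 7.38 ft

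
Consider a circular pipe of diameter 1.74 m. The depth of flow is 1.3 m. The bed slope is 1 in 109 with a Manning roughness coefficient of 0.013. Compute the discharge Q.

Q = 9.13 m³/s

For a circular section of diameter D = 1.74 m at depth y = 1.3 m, the central angle is θ = 2 arccos(1 − 2y/D) = 4.176 rad. Then A = (D²/8)(θ − sin θ) = 1.905 m² and P = Dθ/2 = 3.633 m.
Hydraulic radius R = A/P = 1.905/3.633 = 0.5245 m.
Manning's equation: Q = (1/n) A R^(2/3) S^(1/2) = (1/0.013) × 1.905 × 0.5245^(2/3) × 0.009174^(1/2) = 9.13 m³/s.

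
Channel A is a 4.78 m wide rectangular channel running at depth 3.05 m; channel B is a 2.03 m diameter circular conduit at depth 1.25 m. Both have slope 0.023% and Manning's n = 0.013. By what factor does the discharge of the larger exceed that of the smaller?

Channel A: Flow area A = b·y = 4.78 × 3.05 = 14.58 m². Wetted perimeter P = b + 2y = 4.78 + 2×3.05 = 10.88 m. Hydraulic radius R = A/P = 14.58/10.88 = 1.34 m. Q_A = (1/0.013)·14.58·1.34^(2/3)·√0.00023 = 20.67 m³/s.
Channel B: For a circular section of diameter D = 2.03 m at depth y = 1.25 m, the central angle is θ = 2 arccos(1 − 2y/D) = 3.609 rad. Then A = (D²/8)(θ − sin θ) = 2.091 m² and P = Dθ/2 = 3.663 m. Hydraulic radius R = A/P = 2.091/3.663 = 0.5708 m. Q_B = (1/0.013)·2.091·0.5708^(2/3)·√0.00023 = 1.679 m³/s.
The larger discharge is 20.67 m³/s and the smaller is 1.679 m³/s; the ratio is 12.3.

12.3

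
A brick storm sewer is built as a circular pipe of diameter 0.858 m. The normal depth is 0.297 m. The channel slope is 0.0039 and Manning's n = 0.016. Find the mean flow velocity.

V = 1.17 m/s

For a circular section of diameter D = 0.858 m at depth y = 0.297 m, the central angle is θ = 2 arccos(1 − 2y/D) = 2.516 rad. Then A = (D²/8)(θ − sin θ) = 0.1776 m² and P = Dθ/2 = 1.079 m.
Hydraulic radius R = A/P = 0.1776/1.079 = 0.1646 m.
From Manning's equation, V = (1/n) R^(2/3) S^(1/2) = (1/0.016) × 0.1646^(2/3) × 0.0039^(1/2) = 1.17 m/s.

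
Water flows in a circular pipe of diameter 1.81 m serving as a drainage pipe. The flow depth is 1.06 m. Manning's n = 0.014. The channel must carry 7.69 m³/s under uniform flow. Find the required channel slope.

S = 0.012

For a circular section of diameter D = 1.81 m at depth y = 1.06 m, the central angle is θ = 2 arccos(1 − 2y/D) = 3.486 rad. Then A = (D²/8)(θ − sin θ) = 1.566 m² and P = Dθ/2 = 3.155 m.
Hydraulic radius R = A/P = 1.566/3.155 = 0.4963 m.
From Manning's equation, S = [nQ / (1 A R^(2/3))]² = [0.014 × 7.69 / (1 × 1.566 × 0.4963^(2/3))]² = 0.012.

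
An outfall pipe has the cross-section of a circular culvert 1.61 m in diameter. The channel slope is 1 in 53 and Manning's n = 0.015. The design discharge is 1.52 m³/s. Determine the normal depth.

y_n = 0.421 m

Manning's equation rearranged: A R^(2/3) = nQ / (1·√S) = 0.015 × 1.52 / (√0.01887) = 0.166.
At y = 0.373 m: A R^(2/3) = 0.1306 — short.
At y = 0.508 m: A R^(2/3) = 0.2396 — over.
At y = 0.421 m: A R^(2/3) = 0.1662 — matches.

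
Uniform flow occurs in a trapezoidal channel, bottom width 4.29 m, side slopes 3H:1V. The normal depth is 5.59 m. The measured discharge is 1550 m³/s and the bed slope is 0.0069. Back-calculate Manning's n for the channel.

n = 0.013

With bottom width b = 4.29 m and side slope z = 3: A = (b + zy)y = (4.29 + 3×5.59)×5.59 = 117.7 m²; P = b + 2y√(1+z²) = 4.29 + 2×5.59×3.162 = 39.64 m.
Hydraulic radius R = A/P = 117.7/39.64 = 2.97 m.
Rearranging Manning's equation: n = (1/Q) A R^(2/3) S^(1/2) = (1/1550) × 117.7 × 2.97^(2/3) × √0.0069 = 0.013.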